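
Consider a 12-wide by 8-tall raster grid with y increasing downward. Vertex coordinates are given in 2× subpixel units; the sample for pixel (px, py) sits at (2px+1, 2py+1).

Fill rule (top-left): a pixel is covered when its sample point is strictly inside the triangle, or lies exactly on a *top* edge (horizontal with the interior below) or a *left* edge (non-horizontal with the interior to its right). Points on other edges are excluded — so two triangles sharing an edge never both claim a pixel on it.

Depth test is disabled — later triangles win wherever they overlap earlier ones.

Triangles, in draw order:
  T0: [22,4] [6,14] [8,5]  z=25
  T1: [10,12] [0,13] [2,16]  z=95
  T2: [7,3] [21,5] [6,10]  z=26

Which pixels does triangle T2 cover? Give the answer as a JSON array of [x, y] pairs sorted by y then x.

T0:
  2·area = 124
  edge (22, 4)→(6, 14): d=(-16,10) right/bottom  bias=-1
  edge (6, 14)→(8, 5): d=(2,-9) top-left  bias=+0
  edge (8, 5)→(22, 4): d=(14,-1) top-left  bias=+0
    (4,2)@(9, 5): e=[114,9,1] → #
    (5,2)@(11, 5): e=[94,27,3] → #
    (6,2)@(13, 5): e=[74,45,5] → #
    (7,2)@(15, 5): e=[54,63,7] → #
    (8,2)@(17, 5): e=[34,81,9] → #
    (9,2)@(19, 5): e=[14,99,11] → #
    (10,2)@(21, 5): e=[-6,117,13] → ·
    (4,3)@(9, 7): e=[82,13,29] → #
    (9,3)@(19, 7): e=[-18,103,39] → ·
    (4,4)@(9, 9): e=[50,17,57] → #
    (7,4)@(15, 9): e=[-10,71,63] → ·
    (8,4)@(17, 9): e=[-30,89,65] → ·
  covered (17 px):
    · · · · · · · · · · · ·
    · · · · · · · · · · · ·
    · · · · # # # # # # · ·
    · · · · # # # # # · · ·
    · · · · # # # · · · · ·
    · · · # # · · · · · · ·
    · · · # · · · · · · · ·
    · · · · · · · · · · · ·
T1:
  2·area = 32  (B↔C swapped to make it positive)
  edge (10, 12)→(2, 16): d=(-8,4) right/bottom  bias=-1
  edge (2, 16)→(0, 13): d=(-2,-3) top-left  bias=+0
  edge (0, 13)→(10, 12): d=(10,-1) top-left  bias=+0
    (0,6)@(1, 13): e=[28,3,1] → #
    (1,6)@(3, 13): e=[20,9,3] → #
    (2,6)@(5, 13): e=[12,15,5] → #
    (3,6)@(7, 13): e=[4,21,7] → #
    (4,6)@(9, 13): e=[-4,27,9] → ·
    (0,7)@(1, 15): e=[12,-1,21] → ·
    (1,7)@(3, 15): e=[4,5,23] → #
    (2,7)@(5, 15): e=[-4,11,25] → ·
    (3,7)@(7, 15): e=[-12,17,27] → ·
  covered (5 px):
    · · · · · · · · · · · ·
    · · · · · · · · · · · ·
    · · · · · · · · · · · ·
    · · · · · · · · · · · ·
    · · · · · · · · · · · ·
    · · · · · · · · · · · ·
    # # # # · · · · · · · ·
    · # · · · · · · · · · ·
T2:
  2·area = 100
  edge (7, 3)→(21, 5): d=(14,2) right/bottom  bias=-1
  edge (21, 5)→(6, 10): d=(-15,5) right/bottom  bias=-1
  edge (6, 10)→(7, 3): d=(1,-7) top-left  bias=+0
    (3,1)@(7, 3): e=[0,100,0] → ·  [on edge]
    (3,2)@(7, 5): e=[28,70,2] → #
    (4,2)@(9, 5): e=[24,60,16] → #
    (5,2)@(11, 5): e=[20,50,30] → #
    (6,2)@(13, 5): e=[16,40,44] → #
    (7,2)@(15, 5): e=[12,30,58] → #
    (8,2)@(17, 5): e=[8,20,72] → #
    (9,2)@(19, 5): e=[4,10,86] → #
    (10,2)@(21, 5): e=[0,0,100] → ·  [on edge]
    (3,3)@(7, 7): e=[56,40,4] → #
    (7,3)@(15, 7): e=[40,0,60] → ·  [on edge]
    (8,3)@(17, 7): e=[36,-10,74] → ·
    (4,4)@(9, 9): e=[80,0,20] → ·  [on edge]
    (1,5)@(3, 11): e=[120,0,-20] → ·  [on edge]
  covered (12 px):
    · · · · · · · · · · · ·
    · · · · · · · · · · · ·
    · · · # # # # # # # · ·
    · · · # # # # · · · · ·
    · · · # · · · · · · · ·
    · · · · · · · · · · · ·
    · · · · · · · · · · · ·
    · · · · · · · · · · · ·

Result: [[3,2],[4,2],[5,2],[6,2],[7,2],[8,2],[9,2],[3,3],[4,3],[5,3],[6,3],[3,4]]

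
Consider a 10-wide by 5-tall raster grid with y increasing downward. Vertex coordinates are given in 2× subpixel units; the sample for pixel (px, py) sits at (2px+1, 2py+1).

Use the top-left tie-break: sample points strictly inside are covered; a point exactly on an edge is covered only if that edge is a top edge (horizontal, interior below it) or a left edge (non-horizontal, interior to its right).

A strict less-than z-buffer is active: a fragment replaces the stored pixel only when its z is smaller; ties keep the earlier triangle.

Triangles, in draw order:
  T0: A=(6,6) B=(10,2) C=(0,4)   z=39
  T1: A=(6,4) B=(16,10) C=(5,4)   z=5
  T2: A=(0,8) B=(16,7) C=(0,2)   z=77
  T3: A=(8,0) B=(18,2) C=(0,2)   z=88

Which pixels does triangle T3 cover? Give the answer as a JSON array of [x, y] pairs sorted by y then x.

T0:
  2·area = 32  (B↔C swapped to make it positive)
  edge (6, 6)→(0, 4): d=(-6,-2) top-left  bias=+0
  edge (0, 4)→(10, 2): d=(10,-2) top-left  bias=+0
  edge (10, 2)→(6, 6): d=(-4,4) right/bottom  bias=-1
    (5,0)@(11, 1): e=[40,-8,0] → ·  [on edge]
    (7,0)@(15, 1): e=[48,0,-16] → ·  [on edge]
    (2,1)@(5, 3): e=[16,0,16] → #  [on edge]
    (3,1)@(7, 3): e=[20,4,8] → #
    (4,1)@(9, 3): e=[24,8,0] → ·  [on edge]
    (1,2)@(3, 5): e=[0,16,16] → #  [on edge]
    (3,2)@(7, 5): e=[8,24,0] → ·  [on edge]
    (1,3)@(3, 7): e=[-12,36,8] → ·
    (2,3)@(5, 7): e=[-8,40,0] → ·  [on edge]
    (4,3)@(9, 7): e=[0,48,-16] → ·  [on edge]
    (1,4)@(3, 9): e=[-24,56,0] → ·  [on edge]
    (7,4)@(15, 9): e=[0,80,-48] → ·  [on edge]
  covered (4 px):
    · · · · · · · · · ·
    · · # # · · · · · ·
    · # # · · · · · · ·
    · · · · · · · · · ·
    · · · · · · · · · ·
T1:
  2·area = 6
  edge (6, 4)→(16, 10): d=(10,6) right/bottom  bias=-1
  edge (16, 10)→(5, 4): d=(-11,-6) top-left  bias=+0
  edge (5, 4)→(6, 4): d=(1,0) top-left  bias=+0
    (0,0)@(1, 1): e=[0,9,-3] → ·  [on edge]
    (3,2)@(7, 5): e=[4,1,1] → #
    (4,2)@(9, 5): e=[-8,13,1] → ·
    (3,3)@(7, 7): e=[24,-21,3] → ·
    (5,3)@(11, 7): e=[0,3,3] → ·  [on edge]
  covered (1 px):
    · · · · · · · · · ·
    · · · · · · · · · ·
    · · · # · · · · · ·
    · · · · · · · · · ·
    · · · · · · · · · ·
T2:
  2·area = 96  (B↔C swapped to make it positive)
  edge (0, 8)→(0, 2): d=(0,-6) top-left  bias=+0
  edge (0, 2)→(16, 7): d=(16,5) right/bottom  bias=-1
  edge (16, 7)→(0, 8): d=(-16,1) right/bottom  bias=-1
    (0,1)@(1, 3): e=[6,11,79] → #
    (1,1)@(3, 3): e=[18,1,77] → #
    (2,1)@(5, 3): e=[30,-9,75] → ·
    (0,2)@(1, 5): e=[6,43,47] → #
    (2,2)@(5, 5): e=[30,23,43] → #
    (3,2)@(7, 5): e=[42,13,41] → #
    (4,2)@(9, 5): e=[54,3,39] → #
    (5,2)@(11, 5): e=[66,-7,37] → ·
    (0,3)@(1, 7): e=[6,75,15] → #
    (5,3)@(11, 7): e=[66,25,5] → #
    (6,3)@(13, 7): e=[78,15,3] → #
    (7,3)@(15, 7): e=[90,5,1] → #
  covered (15 px):
    · · · · · · · · · ·
    # # · · · · · · · ·
    # # # # # · · · · ·
    # # # # # # # # · ·
    · · · · · · · · · ·
T3:
  2·area = 36
  edge (8, 0)→(18, 2): d=(10,2) right/bottom  bias=-1
  edge (18, 2)→(0, 2): d=(-18,0) right/bottom  bias=-1
  edge (0, 2)→(8, 0): d=(8,-2) top-left  bias=+0
    (2,0)@(5, 1): e=[16,18,2] → #
    (3,0)@(7, 1): e=[12,18,6] → #
    (4,0)@(9, 1): e=[8,18,10] → #
    (5,0)@(11, 1): e=[4,18,14] → #
    (6,0)@(13, 1): e=[0,18,18] → ·  [on edge]
    (2,1)@(5, 3): e=[36,-18,18] → ·
    (3,1)@(7, 3): e=[32,-18,22] → ·
    (4,1)@(9, 3): e=[28,-18,26] → ·
    (5,1)@(11, 3): e=[24,-18,30] → ·
  covered (4 px):
    · · # # # # · · · ·
    · · · · · · · · · ·
    · · · · · · · · · ·
    · · · · · · · · · ·
    · · · · · · · · · ·

Final: [[2,0],[3,0],[4,0],[5,0]]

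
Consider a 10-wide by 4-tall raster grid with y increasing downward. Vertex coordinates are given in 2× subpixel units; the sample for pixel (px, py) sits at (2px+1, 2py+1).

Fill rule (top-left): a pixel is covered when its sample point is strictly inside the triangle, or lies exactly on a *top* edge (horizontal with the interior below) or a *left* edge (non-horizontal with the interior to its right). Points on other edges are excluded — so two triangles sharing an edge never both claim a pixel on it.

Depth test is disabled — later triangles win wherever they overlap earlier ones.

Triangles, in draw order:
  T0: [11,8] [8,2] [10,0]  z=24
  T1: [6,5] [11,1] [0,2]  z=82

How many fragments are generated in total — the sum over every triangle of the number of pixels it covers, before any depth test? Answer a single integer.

T0:
  2·area = 18
  edge (11, 8)→(8, 2): d=(-3,-6) top-left  bias=+0
  edge (8, 2)→(10, 0): d=(2,-2) top-left  bias=+0
  edge (10, 0)→(11, 8): d=(1,8) right/bottom  bias=-1
    (4,0)@(9, 1): e=[9,0,9] → #  [on edge]
    (5,0)@(11, 1): e=[21,4,-7] → ·
    (3,1)@(7, 3): e=[-9,0,27] → ·  [on edge]
    (4,1)@(9, 3): e=[3,4,11] → #
    (5,1)@(11, 3): e=[15,8,-5] → ·
    (2,2)@(5, 5): e=[-27,0,45] → ·  [on edge]
    (4,2)@(9, 5): e=[-3,8,13] → ·
    (1,3)@(3, 7): e=[-45,0,63] → ·  [on edge]
  covered (2 px):
    · · · · # · · · · ·
    · · · · # · · · · ·
    · · · · · · · · · ·
    · · · · · · · · · ·
T1:
  2·area = 39  (B↔C swapped to make it positive)
  edge (6, 5)→(0, 2): d=(-6,-3) top-left  bias=+0
  edge (0, 2)→(11, 1): d=(11,-1) top-left  bias=+0
  edge (11, 1)→(6, 5): d=(-5,4) right/bottom  bias=-1
    (5,0)@(11, 1): e=[39,0,0] → ·  [on edge]
    (1,1)@(3, 3): e=[3,14,22] → #
    (2,1)@(5, 3): e=[9,16,14] → #
    (3,1)@(7, 3): e=[15,18,6] → #
    (4,1)@(9, 3): e=[21,20,-2] → ·
    (1,2)@(3, 5): e=[-9,36,12] → ·
    (2,2)@(5, 5): e=[-3,38,4] → ·
    (3,2)@(7, 5): e=[3,40,-4] → ·
  covered (3 px):
    · · · · · · · · · ·
    · # # # · · · · · ·
    · · · · · · · · · ·
    · · · · · · · · · ·

Final: 5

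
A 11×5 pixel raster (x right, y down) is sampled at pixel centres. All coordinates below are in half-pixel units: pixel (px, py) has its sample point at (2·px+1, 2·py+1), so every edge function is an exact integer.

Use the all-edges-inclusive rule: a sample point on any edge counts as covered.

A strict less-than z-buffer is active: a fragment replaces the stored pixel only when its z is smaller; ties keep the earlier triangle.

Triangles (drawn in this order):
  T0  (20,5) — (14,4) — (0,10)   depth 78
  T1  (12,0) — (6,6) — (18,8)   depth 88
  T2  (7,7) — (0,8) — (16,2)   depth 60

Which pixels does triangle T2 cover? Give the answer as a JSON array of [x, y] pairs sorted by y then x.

T0:
  2·area = 50  (B↔C swapped to make it positive)
  edge (20, 5)→(0, 10): d=(-20,5) inclusive
  edge (0, 10)→(14, 4): d=(14,-6) inclusive
  edge (14, 4)→(20, 5): d=(6,1) inclusive
    (10,0)@(21, 1): e=[75,0,-25] → ·  [on edge]
    (6,2)@(13, 5): e=[35,8,7] → █
    (7,2)@(15, 5): e=[25,20,5] → █
    (8,2)@(17, 5): e=[15,32,3] → █
    (9,2)@(19, 5): e=[5,44,1] → █
    (10,2)@(21, 5): e=[-5,56,-1] → ·
    (3,3)@(7, 7): e=[25,0,25] → █  [on edge]
    (4,3)@(9, 7): e=[15,12,23] → █
    (5,3)@(11, 7): e=[5,24,21] → █
    (6,3)@(13, 7): e=[-5,36,19] → ·
    (7,3)@(15, 7): e=[-15,48,17] → ·
    (8,3)@(17, 7): e=[-25,60,15] → ·
  covered (8 px):
    · · · · · · · · · · ·
    · · · · · · · · · · ·
    · · · · · · █ █ █ █ ·
    · · · █ █ █ · · · · ·
    · █ · · · · · · · · ·
T1:
  2·area = 84  (B↔C swapped to make it positive)
  edge (12, 0)→(18, 8): d=(6,8) inclusive
  edge (18, 8)→(6, 6): d=(-12,-2) inclusive
  edge (6, 6)→(12, 0): d=(6,-6) inclusive
    (5,0)@(11, 1): e=[14,70,0] → █  [on edge]
    (6,0)@(13, 1): e=[-2,74,12] → ·
    (4,1)@(9, 3): e=[42,42,0] → █  [on edge]
    (6,1)@(13, 3): e=[10,50,24] → █
    (7,1)@(15, 3): e=[-6,54,36] → ·
    (3,2)@(7, 5): e=[70,14,0] → █  [on edge]
    (7,2)@(15, 5): e=[6,30,48] → █
    (8,2)@(17, 5): e=[-10,34,60] → ·
    (2,3)@(5, 7): e=[98,-14,0] → ·  [on edge]
    (3,3)@(7, 7): e=[82,-10,12] → ·
    (4,3)@(9, 7): e=[66,-6,24] → ·
    (5,3)@(11, 7): e=[50,-2,36] → ·
    (1,4)@(3, 9): e=[126,-42,0] → ·  [on edge]
  covered (12 px):
    · · · · · █ · · · · ·
    · · · · █ █ █ · · · ·
    · · · █ █ █ █ █ · · ·
    · · · · · · █ █ █ · ·
    · · · · · · · · · · ·
T2:
  2·area = 26
  edge (7, 7)→(0, 8): d=(-7,1) inclusive
  edge (0, 8)→(16, 2): d=(16,-6) inclusive
  edge (16, 2)→(7, 7): d=(-9,5) inclusive
    (4,2)@(9, 5): e=[12,6,8] → █
    (5,2)@(11, 5): e=[10,18,-2] → ·
    (10,2)@(21, 5): e=[0,78,-52] → ·  [on edge]
    (1,3)@(3, 7): e=[4,2,20] → █
    (2,3)@(5, 7): e=[2,14,10] → █
    (3,3)@(7, 7): e=[0,26,0] → █  [on edge]
    (4,3)@(9, 7): e=[-2,38,-10] → ·
    (1,4)@(3, 9): e=[-10,34,2] → ·
    (2,4)@(5, 9): e=[-12,46,-8] → ·
    (3,4)@(7, 9): e=[-14,58,-18] → ·
  covered (4 px):
    · · · · · · · · · · ·
    · · · · · · · · · · ·
    · · · · █ · · · · · ·
    · █ █ █ · · · · · · ·
    · · · · · · · · · · ·

Final: [[4,2],[1,3],[2,3],[3,3]]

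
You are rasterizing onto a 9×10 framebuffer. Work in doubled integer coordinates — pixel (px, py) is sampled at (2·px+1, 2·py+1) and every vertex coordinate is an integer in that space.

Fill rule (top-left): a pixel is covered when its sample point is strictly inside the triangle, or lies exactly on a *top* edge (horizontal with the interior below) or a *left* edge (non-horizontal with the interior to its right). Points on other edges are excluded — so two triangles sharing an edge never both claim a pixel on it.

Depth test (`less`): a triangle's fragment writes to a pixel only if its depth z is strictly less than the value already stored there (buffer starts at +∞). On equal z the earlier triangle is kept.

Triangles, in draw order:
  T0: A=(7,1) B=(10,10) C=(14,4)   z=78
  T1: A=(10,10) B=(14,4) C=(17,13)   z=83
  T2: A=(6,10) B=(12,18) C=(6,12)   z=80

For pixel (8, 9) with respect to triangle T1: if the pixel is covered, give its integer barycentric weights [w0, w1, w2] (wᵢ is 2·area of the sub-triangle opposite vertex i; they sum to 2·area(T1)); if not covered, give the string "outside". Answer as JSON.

T0:
  2·area = 54  (B↔C swapped to make it positive)
  edge (7, 1)→(14, 4): d=(7,3) right/bottom  bias=-1
  edge (14, 4)→(10, 10): d=(-4,6) right/bottom  bias=-1
  edge (10, 10)→(7, 1): d=(-3,-9) top-left  bias=+0
    (3,0)@(7, 1): e=[0,54,0] → ·  [on edge]
    (4,1)@(9, 3): e=[8,34,12] → █
    (5,1)@(11, 3): e=[2,22,30] → █
    (6,1)@(13, 3): e=[-4,10,48] → ·
    (4,2)@(9, 5): e=[22,26,6] → █
    (6,2)@(13, 5): e=[10,2,42] → █
    (7,2)@(15, 5): e=[4,-10,60] → ·
    (4,3)@(9, 7): e=[36,18,0] → █  [on edge]
    (6,3)@(13, 7): e=[24,-6,36] → ·
    (4,4)@(9, 9): e=[50,10,-6] → ·
    (5,4)@(11, 9): e=[44,-2,12] → ·
    (5,6)@(11, 13): e=[72,-18,0] → ·  [on edge]
    (6,9)@(13, 19): e=[108,-54,0] → ·  [on edge]
  covered (7 px):
    · · · · · · · · ·
    · · · · █ █ · · ·
    · · · · █ █ █ · ·
    · · · · █ █ · · ·
    · · · · · · · · ·
    · · · · · · · · ·
    · · · · · · · · ·
    · · · · · · · · ·
    · · · · · · · · ·
    · · · · · · · · ·
T1:
  2·area = 54
  edge (10, 10)→(14, 4): d=(4,-6) top-left  bias=+0
  edge (14, 4)→(17, 13): d=(3,9) right/bottom  bias=-1
  edge (17, 13)→(10, 10): d=(-7,-3) top-left  bias=+0
    (6,0)@(13, 1): e=[-18,0,72] → ·  [on edge]
    (1,3)@(3, 7): e=[-54,108,0] → ·  [on edge]
    (6,3)@(13, 7): e=[6,18,30] → █
    (7,3)@(15, 7): e=[18,0,36] → ·  [on edge]
    (5,4)@(11, 9): e=[2,42,10] → █
    (7,4)@(15, 9): e=[26,6,22] → █
    (8,4)@(17, 9): e=[38,-12,28] → ·
    (5,5)@(11, 11): e=[10,48,-4] → ·
    (6,5)@(13, 11): e=[22,30,2] → █
    (8,5)@(17, 11): e=[46,-6,14] → ·
    (6,6)@(13, 13): e=[30,36,-12] → ·
    (7,6)@(15, 13): e=[42,18,-6] → ·
    (8,6)@(17, 13): e=[54,0,0] → ·  [on edge]
  covered (6 px):
    · · · · · · · · ·
    · · · · · · · · ·
    · · · · · · · · ·
    · · · · · · █ · ·
    · · · · · █ █ █ ·
    · · · · · · █ █ ·
    · · · · · · · · ·
    · · · · · · · · ·
    · · · · · · · · ·
    · · · · · · · · ·
T2:
  2·area = 12
  edge (6, 10)→(12, 18): d=(6,8) right/bottom  bias=-1
  edge (12, 18)→(6, 12): d=(-6,-6) top-left  bias=+0
  edge (6, 12)→(6, 10): d=(0,-2) top-left  bias=+0
    (0,3)@(1, 7): e=[22,0,-10] → ·  [on edge]
    (1,4)@(3, 9): e=[18,0,-6] → ·  [on edge]
    (2,5)@(5, 11): e=[14,0,-2] → ·  [on edge]
    (3,6)@(7, 13): e=[10,0,2] → █  [on edge]
    (4,6)@(9, 13): e=[-6,12,6] → ·
    (3,7)@(7, 15): e=[22,-12,2] → ·
    (4,7)@(9, 15): e=[6,0,6] → █  [on edge]
    (5,7)@(11, 15): e=[-10,12,10] → ·
    (4,8)@(9, 17): e=[18,-12,6] → ·
    (5,8)@(11, 17): e=[2,0,10] → █  [on edge]
    (6,8)@(13, 17): e=[-14,12,14] → ·
    (5,9)@(11, 19): e=[14,-12,10] → ·
    (6,9)@(13, 19): e=[-2,0,14] → ·  [on edge]
  covered (3 px):
    · · · · · · · · ·
    · · · · · · · · ·
    · · · · · · · · ·
    · · · · · · · · ·
    · · · · · · · · ·
    · · · · · · · · ·
    · · · █ · · · · ·
    · · · · █ · · · ·
    · · · · · █ · · ·
    · · · · · · · · ·

Answer: "outside"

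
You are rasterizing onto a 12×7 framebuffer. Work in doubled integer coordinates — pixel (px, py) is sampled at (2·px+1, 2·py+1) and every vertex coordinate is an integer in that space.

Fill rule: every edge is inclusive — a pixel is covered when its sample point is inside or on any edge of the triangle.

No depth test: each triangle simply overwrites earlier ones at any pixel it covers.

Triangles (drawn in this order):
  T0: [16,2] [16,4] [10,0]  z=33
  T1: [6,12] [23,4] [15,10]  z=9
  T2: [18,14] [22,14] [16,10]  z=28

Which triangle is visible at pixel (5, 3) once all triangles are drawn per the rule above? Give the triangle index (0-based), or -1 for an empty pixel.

T0:
  2·area = 12
  edge (16, 2)→(16, 4): d=(0,2) inclusive
  edge (16, 4)→(10, 0): d=(-6,-4) inclusive
  edge (10, 0)→(16, 2): d=(6,2) inclusive
    (6,0)@(13, 1): e=[6,6,0] → #  [on edge]
    (7,0)@(15, 1): e=[2,14,-4] → ·
    (6,1)@(13, 3): e=[6,-6,12] → ·
    (7,1)@(15, 3): e=[2,2,8] → #
    (8,1)@(17, 3): e=[-2,10,4] → ·
    (9,1)@(19, 3): e=[-6,18,0] → ·  [on edge]
    (7,2)@(15, 5): e=[2,-10,20] → ·
  covered (2 px):
    · · · · · · # · · · · ·
    · · · · · · · # · · · ·
    · · · · · · · · · · · ·
    · · · · · · · · · · · ·
    · · · · · · · · · · · ·
    · · · · · · · · · · · ·
    · · · · · · · · · · · ·
T1:
  2·area = 38
  edge (6, 12)→(23, 4): d=(17,-8) inclusive
  edge (23, 4)→(15, 10): d=(-8,6) inclusive
  edge (15, 10)→(6, 12): d=(-9,2) inclusive
    (10,2)@(21, 5): e=[1,4,33] → #
    (11,2)@(23, 5): e=[17,-8,29] → ·
    (8,3)@(17, 7): e=[3,12,23] → #
    (9,3)@(19, 7): e=[19,0,19] → #  [on edge]
    (10,3)@(21, 7): e=[35,-12,15] → ·
    (6,4)@(13, 9): e=[5,20,13] → #
    (7,4)@(15, 9): e=[21,8,9] → #
    (8,4)@(17, 9): e=[37,-4,5] → ·
    (9,4)@(19, 9): e=[53,-16,1] → ·
    (4,5)@(9, 11): e=[7,28,3] → #
    (5,5)@(11, 11): e=[23,16,-1] → ·
    (6,5)@(13, 11): e=[39,4,-5] → ·
    (5,6)@(11, 13): e=[57,0,-19] → ·  [on edge]
  covered (6 px):
    · · · · · · · · · · · ·
    · · · · · · · · · · · ·
    · · · · · · · · · · # ·
    · · · · · · · · # # · ·
    · · · · · · # # · · · ·
    · · · · # · · · · · · ·
    · · · · · · · · · · · ·
T2:
  2·area = 16  (B↔C swapped to make it positive)
  edge (18, 14)→(16, 10): d=(-2,-4) inclusive
  edge (16, 10)→(22, 14): d=(6,4) inclusive
  edge (22, 14)→(18, 14): d=(-4,0) inclusive
    (8,5)@(17, 11): e=[2,2,12] → #
    (9,5)@(19, 11): e=[10,-6,12] → ·
    (8,6)@(17, 13): e=[-2,14,4] → ·
    (9,6)@(19, 13): e=[6,6,4] → #
    (10,6)@(21, 13): e=[14,-2,4] → ·
  covered (2 px):
    · · · · · · · · · · · ·
    · · · · · · · · · · · ·
    · · · · · · · · · · · ·
    · · · · · · · · · · · ·
    · · · · · · · · · · · ·
    · · · · · · · · # · · ·
    · · · · · · · · · # · ·

Z-buffer (winner per pixel, '.' = empty):
  . . . . . . 0 . . . . .
  . . . . . . . 0 . . . .
  . . . . . . . . . . 1 .
  . . . . . . . . 1 1 . .
  . . . . . . 1 1 . . . .
  . . . . 1 . . . 2 . . .
  . . . . . . . . . 2 . .

Final: -1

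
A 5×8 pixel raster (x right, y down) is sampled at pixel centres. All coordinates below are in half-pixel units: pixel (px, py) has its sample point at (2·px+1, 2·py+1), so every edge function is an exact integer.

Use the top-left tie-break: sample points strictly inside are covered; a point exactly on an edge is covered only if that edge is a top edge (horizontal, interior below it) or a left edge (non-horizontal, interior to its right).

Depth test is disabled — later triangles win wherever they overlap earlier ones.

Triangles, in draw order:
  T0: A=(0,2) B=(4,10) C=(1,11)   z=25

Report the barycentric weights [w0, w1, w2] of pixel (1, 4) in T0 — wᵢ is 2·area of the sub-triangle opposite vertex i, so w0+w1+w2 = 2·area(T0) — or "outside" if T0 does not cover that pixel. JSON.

T0:
  2·area = 28
  edge (0, 2)→(4, 10): d=(4,8) right/bottom  bias=-1
  edge (4, 10)→(1, 11): d=(-3,1) right/bottom  bias=-1
  edge (1, 11)→(0, 2): d=(-1,-9) top-left  bias=+0
    (0,2)@(1, 5): e=[4,18,6] → #
    (1,2)@(3, 5): e=[-12,16,24] → ·
    (0,3)@(1, 7): e=[12,12,4] → #
    (1,3)@(3, 7): e=[-4,10,22] → ·
    (0,4)@(1, 9): e=[20,6,2] → #
    (1,4)@(3, 9): e=[4,4,20] → #
    (2,4)@(5, 9): e=[-12,2,38] → ·
    (3,4)@(7, 9): e=[-28,0,56] → ·  [on edge]
    (0,5)@(1, 11): e=[28,0,0] → ·  [on edge]
    (1,5)@(3, 11): e=[12,-2,18] → ·
  covered (4 px):
    · · · · ·
    · · · · ·
    # · · · ·
    # · · · ·
    # # · · ·
    · · · · ·
    · · · · ·
    · · · · ·

Answer: [4,20,4]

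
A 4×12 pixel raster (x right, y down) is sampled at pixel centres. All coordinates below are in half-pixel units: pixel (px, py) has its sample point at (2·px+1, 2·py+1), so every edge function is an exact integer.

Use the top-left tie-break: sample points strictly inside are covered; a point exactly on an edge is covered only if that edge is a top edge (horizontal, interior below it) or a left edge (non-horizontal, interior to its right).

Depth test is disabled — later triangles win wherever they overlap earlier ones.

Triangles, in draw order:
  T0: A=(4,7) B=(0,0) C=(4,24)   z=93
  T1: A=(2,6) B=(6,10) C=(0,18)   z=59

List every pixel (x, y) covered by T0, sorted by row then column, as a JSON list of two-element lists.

T0:
  2·area = 68  (B↔C swapped to make it positive)
  edge (4, 7)→(4, 24): d=(0,17) right/bottom  bias=-1
  edge (4, 24)→(0, 0): d=(-4,-24) top-left  bias=+0
  edge (0, 0)→(4, 7): d=(4,7) right/bottom  bias=-1
    (0,1)@(1, 3): e=[51,12,5] → X
    (1,1)@(3, 3): e=[17,60,-9] → .
    (0,2)@(1, 5): e=[51,4,13] → X
    (1,2)@(3, 5): e=[17,52,-1] → .
    (0,3)@(1, 7): e=[51,-4,21] → .
    (1,3)@(3, 7): e=[17,44,7] → X
    (2,3)@(5, 7): e=[-17,92,-7] → .
    (1,4)@(3, 9): e=[17,36,15] → X
    (2,4)@(5, 9): e=[-17,84,1] → .
    (1,5)@(3, 11): e=[17,28,23] → X
    (2,5)@(5, 11): e=[-17,76,9] → .
    (1,6)@(3, 13): e=[17,20,31] → X
  covered (8 px):
    . . . .
    X . . .
    X . . .
    . X . .
    . X . .
    . X . .
    . X . .
    . X . .
    . X . .
    . . . .
    . . . .
    . . . .
T1:
  2·area = 56
  edge (2, 6)→(6, 10): d=(4,4) right/bottom  bias=-1
  edge (6, 10)→(0, 18): d=(-6,8) right/bottom  bias=-1
  edge (0, 18)→(2, 6): d=(2,-12) top-left  bias=+0
    (0,2)@(1, 5): e=[0,70,-14] → .  [on edge]
    (1,3)@(3, 7): e=[0,42,14] → .  [on edge]
    (1,4)@(3, 9): e=[8,30,18] → X
    (2,4)@(5, 9): e=[0,14,42] → .  [on edge]
    (1,5)@(3, 11): e=[16,18,22] → X
    (2,5)@(5, 11): e=[8,2,46] → X
    (3,5)@(7, 11): e=[0,-14,70] → .  [on edge]
    (0,6)@(1, 13): e=[32,22,2] → X
    (2,6)@(5, 13): e=[16,-10,50] → .
    (0,7)@(1, 15): e=[40,10,6] → X
    (1,7)@(3, 15): e=[32,-6,30] → .
    (0,8)@(1, 17): e=[48,-2,10] → .
  covered (6 px):
    . . . .
    . . . .
    . . . .
    . . . .
    . X . .
    . X X .
    X X . .
    X . . .
    . . . .
    . . . .
    . . . .
    . . . .

Answer: [[0,1],[0,2],[1,3],[1,4],[1,5],[1,6],[1,7],[1,8]]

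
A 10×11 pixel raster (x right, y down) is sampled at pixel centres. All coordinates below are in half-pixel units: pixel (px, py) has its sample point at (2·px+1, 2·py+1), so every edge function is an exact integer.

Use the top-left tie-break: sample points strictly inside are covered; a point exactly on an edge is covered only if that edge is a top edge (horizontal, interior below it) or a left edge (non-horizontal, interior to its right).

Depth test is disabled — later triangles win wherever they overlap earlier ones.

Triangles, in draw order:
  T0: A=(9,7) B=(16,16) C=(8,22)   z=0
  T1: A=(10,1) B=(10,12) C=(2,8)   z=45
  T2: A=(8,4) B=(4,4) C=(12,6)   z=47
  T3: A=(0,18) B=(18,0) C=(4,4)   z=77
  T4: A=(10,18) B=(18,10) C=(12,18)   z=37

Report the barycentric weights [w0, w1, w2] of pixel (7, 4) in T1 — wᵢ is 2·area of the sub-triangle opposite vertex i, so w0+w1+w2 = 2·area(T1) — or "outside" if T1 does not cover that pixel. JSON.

T0:
  2·area = 114
  edge (9, 7)→(16, 16): d=(7,9) right/bottom  bias=-1
  edge (16, 16)→(8, 22): d=(-8,6) right/bottom  bias=-1
  edge (8, 22)→(9, 7): d=(1,-15) top-left  bias=+0
    (4,3)@(9, 7): e=[0,114,0] → .  [on edge]
    (4,4)@(9, 9): e=[14,98,2] → X
    (5,4)@(11, 9): e=[-4,86,32] → .
    (4,5)@(9, 11): e=[28,82,4] → X
    (5,5)@(11, 11): e=[10,70,34] → X
    (6,5)@(13, 11): e=[-8,58,64] → .
    (4,6)@(9, 13): e=[42,66,6] → X
    (6,6)@(13, 13): e=[6,42,66] → X
    (7,6)@(15, 13): e=[-12,30,96] → .
    (4,7)@(9, 15): e=[56,50,8] → X
    (7,7)@(15, 15): e=[2,14,98] → X
    (8,7)@(17, 15): e=[-16,2,128] → .
  covered (16 px):
    . . . . . . . . . .
    . . . . . . . . . .
    . . . . . . . . . .
    . . . . . . . . . .
    . . . . X . . . . .
    . . . . X X . . . .
    . . . . X X X . . .
    . . . . X X X X . .
    . . . . X X X . . .
    . . . . X X . . . .
    . . . . X . . . . .
T1:
  2·area = 88
  edge (10, 1)→(10, 12): d=(0,11) right/bottom  bias=-1
  edge (10, 12)→(2, 8): d=(-8,-4) top-left  bias=+0
  edge (2, 8)→(10, 1): d=(8,-7) top-left  bias=+0
    (4,1)@(9, 3): e=[11,68,9] → X
    (5,1)@(11, 3): e=[-11,76,23] → .
    (3,2)@(7, 5): e=[33,44,11] → X
    (5,2)@(11, 5): e=[-11,60,39] → .
    (2,3)@(5, 7): e=[55,20,13] → X
    (5,3)@(11, 7): e=[-11,44,55] → .
    (2,4)@(5, 9): e=[55,4,29] → X
    (5,4)@(11, 9): e=[-11,28,71] → .
    (2,5)@(5, 11): e=[55,-12,45] → .
    (3,5)@(7, 11): e=[33,-4,59] → .
    (4,5)@(9, 11): e=[11,4,73] → X
    (5,5)@(11, 11): e=[-11,12,87] → .
  covered (10 px):
    . . . . . . . . . .
    . . . . X . . . . .
    . . . X X . . . . .
    . . X X X . . . . .
    . . X X X . . . . .
    . . . . X . . . . .
    . . . . . . . . . .
    . . . . . . . . . .
    . . . . . . . . . .
    . . . . . . . . . .
    . . . . . . . . . .
T2:
  2·area = 8  (B↔C swapped to make it positive)
  edge (8, 4)→(12, 6): d=(4,2) right/bottom  bias=-1
  edge (12, 6)→(4, 4): d=(-8,-2) top-left  bias=+0
  edge (4, 4)→(8, 4): d=(4,0) top-left  bias=+0
    (4,2)@(9, 5): e=[2,2,4] → X
    (5,2)@(11, 5): e=[-2,6,4] → .
    (4,3)@(9, 7): e=[10,-14,12] → .
  covered (1 px):
    . . . . . . . . . .
    . . . . . . . . . .
    . . . . X . . . . .
    . . . . . . . . . .
    . . . . . . . . . .
    . . . . . . . . . .
    . . . . . . . . . .
    . . . . . . . . . .
    . . . . . . . . . .
    . . . . . . . . . .
    . . . . . . . . . .
T3:
  2·area = 180  (B↔C swapped to make it positive)
  edge (0, 18)→(4, 4): d=(4,-14) top-left  bias=+0
  edge (4, 4)→(18, 0): d=(14,-4) top-left  bias=+0
  edge (18, 0)→(0, 18): d=(-18,18) right/bottom  bias=-1
    (7,0)@(15, 1): e=[142,2,36] → X
    (8,0)@(17, 1): e=[170,10,0] → .  [on edge]
    (4,1)@(9, 3): e=[66,6,108] → X
    (5,1)@(11, 3): e=[94,14,72] → X
    (6,1)@(13, 3): e=[122,22,36] → X
    (7,1)@(15, 3): e=[150,30,0] → .  [on edge]
    (2,2)@(5, 5): e=[18,18,144] → X
    (3,2)@(7, 5): e=[46,26,108] → X
    (6,2)@(13, 5): e=[130,50,0] → .  [on edge]
    (2,3)@(5, 7): e=[26,46,108] → X
    (5,3)@(11, 7): e=[110,70,0] → .  [on edge]
    (1,4)@(3, 9): e=[6,66,108] → X
    (4,4)@(9, 9): e=[90,90,0] → .  [on edge]
    (3,5)@(7, 11): e=[70,110,0] → .  [on edge]
    (2,6)@(5, 13): e=[50,130,0] → .  [on edge]
    (1,7)@(3, 15): e=[30,150,0] → .  [on edge]
    (0,8)@(1, 17): e=[10,170,0] → .  [on edge]
  covered (18 px):
    . . . . . . . X . .
    . . . . X X X . . .
    . . X X X X . . . .
    . . X X X . . . . .
    . X X X . . . . . .
    . X X . . . . . . .
    . X . . . . . . . .
    X . . . . . . . . .
    . . . . . . . . . .
    . . . . . . . . . .
    . . . . . . . . . .
T4:
  2·area = 16
  edge (10, 18)→(18, 10): d=(8,-8) top-left  bias=+0
  edge (18, 10)→(12, 18): d=(-6,8) right/bottom  bias=-1
  edge (12, 18)→(10, 18): d=(-2,0) right/bottom  bias=-1
    (9,4)@(19, 9): e=[0,-2,18] → .  [on edge]
    (8,5)@(17, 11): e=[0,2,14] → X  [on edge]
    (9,5)@(19, 11): e=[16,-14,14] → .
    (7,6)@(15, 13): e=[0,6,10] → X  [on edge]
    (8,6)@(17, 13): e=[16,-10,10] → .
    (6,7)@(13, 15): e=[0,10,6] → X  [on edge]
    (7,7)@(15, 15): e=[16,-6,6] → .
    (5,8)@(11, 17): e=[0,14,2] → X  [on edge]
    (6,8)@(13, 17): e=[16,-2,2] → .
    (4,9)@(9, 19): e=[0,18,-2] → .  [on edge]
    (5,9)@(11, 19): e=[16,2,-2] → .
    (3,10)@(7, 21): e=[0,22,-6] → .  [on edge]
  covered (4 px):
    . . . . . . . . . .
    . . . . . . . . . .
    . . . . . . . . . .
    . . . . . . . . . .
    . . . . . . . . . .
    . . . . . . . . X .
    . . . . . . . X . .
    . . . . . . X . . .
    . . . . . X . . . .
    . . . . . . . . . .
    . . . . . . . . . .

Answer: "outside"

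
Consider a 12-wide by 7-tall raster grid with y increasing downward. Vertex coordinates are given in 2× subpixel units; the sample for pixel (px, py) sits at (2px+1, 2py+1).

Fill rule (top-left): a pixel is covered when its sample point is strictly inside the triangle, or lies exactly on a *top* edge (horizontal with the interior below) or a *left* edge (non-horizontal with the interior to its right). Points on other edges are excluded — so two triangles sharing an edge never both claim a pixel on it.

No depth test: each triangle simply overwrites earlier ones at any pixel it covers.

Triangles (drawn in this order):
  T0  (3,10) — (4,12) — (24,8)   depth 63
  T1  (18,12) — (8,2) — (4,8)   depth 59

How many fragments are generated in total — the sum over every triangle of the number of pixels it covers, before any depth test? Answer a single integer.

T0:
  2·area = 44  (B↔C swapped to make it positive)
  edge (3, 10)→(24, 8): d=(21,-2) top-left  bias=+0
  edge (24, 8)→(4, 12): d=(-20,4) right/bottom  bias=-1
  edge (4, 12)→(3, 10): d=(-1,-2) top-left  bias=+0
    (7,4)@(15, 9): e=[3,16,25] → X
    (8,4)@(17, 9): e=[7,8,29] → X
    (9,4)@(19, 9): e=[11,0,33] → .  [on edge]
    (2,5)@(5, 11): e=[25,16,3] → X
    (3,5)@(7, 11): e=[29,8,7] → X
    (4,5)@(9, 11): e=[33,0,11] → .  [on edge]
    (7,5)@(15, 11): e=[45,-24,23] → .
    (8,5)@(17, 11): e=[49,-32,27] → .
    (2,6)@(5, 13): e=[67,-24,1] → .
    (3,6)@(7, 13): e=[71,-32,5] → .
  covered (4 px):
    . . . . . . . . . . . .
    . . . . . . . . . . . .
    . . . . . . . . . . . .
    . . . . . . . . . . . .
    . . . . . . . X X . . .
    . . X X . . . . . . . .
    . . . . . . . . . . . .
T1:
  2·area = 100  (B↔C swapped to make it positive)
  edge (18, 12)→(4, 8): d=(-14,-4) top-left  bias=+0
  edge (4, 8)→(8, 2): d=(4,-6) top-left  bias=+0
  edge (8, 2)→(18, 12): d=(10,10) right/bottom  bias=-1
    (3,0)@(7, 1): e=[110,-10,0] → .  [on edge]
    (4,1)@(9, 3): e=[90,10,0] → .  [on edge]
    (3,2)@(7, 5): e=[54,6,40] → X
    (4,2)@(9, 5): e=[62,18,20] → X
    (5,2)@(11, 5): e=[70,30,0] → .  [on edge]
    (2,3)@(5, 7): e=[18,2,80] → X
    (5,3)@(11, 7): e=[42,38,20] → X
    (6,3)@(13, 7): e=[50,50,0] → .  [on edge]
    (2,4)@(5, 9): e=[-10,10,100] → .
    (3,4)@(7, 9): e=[-2,22,80] → .
    (4,4)@(9, 9): e=[6,34,60] → X
    (6,4)@(13, 9): e=[22,58,20] → X
    (7,4)@(15, 9): e=[30,70,0] → .  [on edge]
    (8,5)@(17, 11): e=[10,90,0] → .  [on edge]
    (9,6)@(19, 13): e=[-10,110,0] → .  [on edge]
  covered (10 px):
    . . . . . . . . . . . .
    . . . . . . . . . . . .
    . . . X X . . . . . . .
    . . X X X X . . . . . .
    . . . . X X X . . . . .
    . . . . . . . X . . . .
    . . . . . . . . . . . .

Result: 14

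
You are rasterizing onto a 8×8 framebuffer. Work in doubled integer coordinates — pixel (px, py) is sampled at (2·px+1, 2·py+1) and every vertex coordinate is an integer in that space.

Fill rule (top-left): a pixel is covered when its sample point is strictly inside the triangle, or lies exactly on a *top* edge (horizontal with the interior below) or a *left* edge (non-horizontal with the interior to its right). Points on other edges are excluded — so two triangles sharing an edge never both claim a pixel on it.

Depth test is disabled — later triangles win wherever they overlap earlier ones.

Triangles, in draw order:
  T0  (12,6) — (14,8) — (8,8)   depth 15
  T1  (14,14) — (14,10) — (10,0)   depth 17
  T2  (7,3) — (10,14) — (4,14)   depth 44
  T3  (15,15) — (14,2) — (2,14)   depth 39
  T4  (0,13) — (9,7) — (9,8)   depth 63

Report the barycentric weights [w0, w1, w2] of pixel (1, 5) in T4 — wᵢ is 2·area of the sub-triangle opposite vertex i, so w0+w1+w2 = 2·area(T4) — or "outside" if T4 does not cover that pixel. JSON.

T0:
  2·area = 12
  edge (12, 6)→(14, 8): d=(2,2) right/bottom  bias=-1
  edge (14, 8)→(8, 8): d=(-6,0) right/bottom  bias=-1
  edge (8, 8)→(12, 6): d=(4,-2) top-left  bias=+0
    (3,0)@(7, 1): e=[0,42,-30] → .  [on edge]
    (4,1)@(9, 3): e=[0,30,-18] → .  [on edge]
    (5,2)@(11, 5): e=[0,18,-6] → .  [on edge]
    (5,3)@(11, 7): e=[4,6,2] → X
    (6,3)@(13, 7): e=[0,6,6] → .  [on edge]
    (5,4)@(11, 9): e=[8,-6,10] → .
    (7,4)@(15, 9): e=[0,-6,18] → .  [on edge]
  covered (1 px):
    . . . . . . . .
    . . . . . . . .
    . . . . . . . .
    . . . . . X . .
    . . . . . . . .
    . . . . . . . .
    . . . . . . . .
    . . . . . . . .
T1:
  2·area = 16  (B↔C swapped to make it positive)
  edge (14, 14)→(10, 0): d=(-4,-14) top-left  bias=+0
  edge (10, 0)→(14, 10): d=(4,10) right/bottom  bias=-1
  edge (14, 10)→(14, 14): d=(0,4) right/bottom  bias=-1
    (5,1)@(11, 3): e=[2,2,12] → X
    (6,1)@(13, 3): e=[30,-18,4] → .
    (5,2)@(11, 5): e=[-6,10,12] → .
    (6,4)@(13, 9): e=[6,6,4] → X
    (7,4)@(15, 9): e=[34,-14,-4] → .
    (6,5)@(13, 11): e=[-2,14,4] → .
  covered (2 px):
    . . . . . . . .
    . . . . . X . .
    . . . . . . . .
    . . . . . . . .
    . . . . . . X .
    . . . . . . . .
    . . . . . . . .
    . . . . . . . .
T2:
  2·area = 66
  edge (7, 3)→(10, 14): d=(3,11) right/bottom  bias=-1
  edge (10, 14)→(4, 14): d=(-6,0) right/bottom  bias=-1
  edge (4, 14)→(7, 3): d=(3,-11) top-left  bias=+0
    (3,1)@(7, 3): e=[0,66,0] → .  [on edge]
    (3,2)@(7, 5): e=[6,54,6] → X
    (4,2)@(9, 5): e=[-16,54,28] → .
    (3,3)@(7, 7): e=[12,42,12] → X
    (4,3)@(9, 7): e=[-10,42,34] → .
    (3,4)@(7, 9): e=[18,30,18] → X
    (4,4)@(9, 9): e=[-4,30,40] → .
    (2,5)@(5, 11): e=[46,18,2] → X
    (4,5)@(9, 11): e=[2,18,46] → X
    (5,5)@(11, 11): e=[-20,18,68] → .
    (2,6)@(5, 13): e=[52,6,8] → X
    (5,6)@(11, 13): e=[-14,6,74] → .
  covered (9 px):
    . . . . . . . .
    . . . . . . . .
    . . . X . . . .
    . . . X . . . .
    . . . X . . . .
    . . X X X . . .
    . . X X X . . .
    . . . . . . . .
T3:
  2·area = 168  (B↔C swapped to make it positive)
  edge (15, 15)→(2, 14): d=(-13,-1) top-left  bias=+0
  edge (2, 14)→(14, 2): d=(12,-12) top-left  bias=+0
  edge (14, 2)→(15, 15): d=(1,13) right/bottom  bias=-1
    (7,0)@(15, 1): e=[182,0,-14] → .  [on edge]
    (6,1)@(13, 3): e=[154,0,14] → X  [on edge]
    (7,1)@(15, 3): e=[156,24,-12] → .
    (5,2)@(11, 5): e=[126,0,42] → X  [on edge]
    (7,2)@(15, 5): e=[130,48,-10] → .
    (4,3)@(9, 7): e=[98,0,70] → X  [on edge]
    (7,3)@(15, 7): e=[104,72,-8] → .
    (3,4)@(7, 9): e=[70,0,98] → X  [on edge]
    (7,4)@(15, 9): e=[78,96,-6] → .
    (2,5)@(5, 11): e=[42,0,126] → X  [on edge]
    (7,5)@(15, 11): e=[52,120,-4] → .
    (1,6)@(3, 13): e=[14,0,154] → X  [on edge]
    (0,7)@(1, 15): e=[-14,0,182] → .  [on edge]
    (7,7)@(15, 15): e=[0,168,0] → .  [on edge]
  covered (21 px):
    . . . . . . . .
    . . . . . . X .
    . . . . . X X .
    . . . . X X X .
    . . . X X X X .
    . . X X X X X .
    . X X X X X X .
    . . . . . . . .
T4:
  2·area = 9
  edge (0, 13)→(9, 7): d=(9,-6) top-left  bias=+0
  edge (9, 7)→(9, 8): d=(0,1) right/bottom  bias=-1
  edge (9, 8)→(0, 13): d=(-9,5) right/bottom  bias=-1
    (4,0)@(9, 1): e=[-54,0,63] → .  [on edge]
    (4,1)@(9, 3): e=[-36,0,45] → .  [on edge]
    (7,1)@(15, 3): e=[0,-6,15] → .  [on edge]
    (4,2)@(9, 5): e=[-18,0,27] → .  [on edge]
    (4,3)@(9, 7): e=[0,0,9] → .  [on edge]
    (3,4)@(7, 9): e=[6,2,1] → X
    (4,4)@(9, 9): e=[18,0,-9] → .  [on edge]
    (1,5)@(3, 11): e=[0,6,3] → X  [on edge]
    (2,5)@(5, 11): e=[12,4,-7] → .
    (3,5)@(7, 11): e=[24,2,-17] → .
    (4,5)@(9, 11): e=[36,0,-27] → .  [on edge]
    (1,6)@(3, 13): e=[18,6,-15] → .
    (4,6)@(9, 13): e=[54,0,-45] → .  [on edge]
    (4,7)@(9, 15): e=[72,0,-63] → .  [on edge]
  covered (2 px):
    . . . . . . . .
    . . . . . . . .
    . . . . . . . .
    . . . . . . . .
    . . . X . . . .
    . X . . . . . .
    . . . . . . . .
    . . . . . . . .

Result: [6,3,0]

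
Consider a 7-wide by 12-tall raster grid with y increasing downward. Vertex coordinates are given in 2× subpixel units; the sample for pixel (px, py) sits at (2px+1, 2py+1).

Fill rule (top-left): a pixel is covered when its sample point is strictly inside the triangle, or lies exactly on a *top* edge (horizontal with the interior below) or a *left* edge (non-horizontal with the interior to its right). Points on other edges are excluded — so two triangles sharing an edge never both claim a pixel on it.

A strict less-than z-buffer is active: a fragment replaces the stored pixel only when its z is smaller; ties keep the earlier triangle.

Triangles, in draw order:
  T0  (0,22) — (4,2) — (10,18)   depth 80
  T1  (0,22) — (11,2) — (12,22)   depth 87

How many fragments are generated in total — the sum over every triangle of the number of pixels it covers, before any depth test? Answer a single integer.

T0:
  2·area = 184
  edge (0, 22)→(4, 2): d=(4,-20) top-left  bias=+0
  edge (4, 2)→(10, 18): d=(6,16) right/bottom  bias=-1
  edge (10, 18)→(0, 22): d=(-10,4) right/bottom  bias=-1
    (2,2)@(5, 5): e=[32,2,150] → #
    (3,2)@(7, 5): e=[72,-30,142] → ·
    (1,3)@(3, 7): e=[0,46,138] → #  [on edge]
    (3,3)@(7, 7): e=[80,-18,122] → ·
    (1,4)@(3, 9): e=[8,58,118] → #
    (3,4)@(7, 9): e=[88,-6,102] → ·
    (1,5)@(3, 11): e=[16,70,98] → #
    (3,5)@(7, 11): e=[96,6,82] → #
    (4,5)@(9, 11): e=[136,-26,74] → ·
    (1,6)@(3, 13): e=[24,82,78] → #
    (4,6)@(9, 13): e=[144,-14,54] → ·
    (1,7)@(3, 15): e=[32,94,58] → #
    (0,8)@(1, 17): e=[0,138,46] → #  [on edge]
  covered (24 px):
    · · · · · · ·
    · · · · · · ·
    · · # · · · ·
    · # # · · · ·
    · # # · · · ·
    · # # # · · ·
    · # # # · · ·
    · # # # · · ·
    # # # # # · ·
    # # # # · · ·
    # · · · · · ·
    · · · · · · ·
T1:
  2·area = 240
  edge (0, 22)→(11, 2): d=(11,-20) top-left  bias=+0
  edge (11, 2)→(12, 22): d=(1,20) right/bottom  bias=-1
  edge (12, 22)→(0, 22): d=(-12,0) right/bottom  bias=-1
    (5,1)@(11, 3): e=[11,1,228] → #
    (6,1)@(13, 3): e=[51,-39,228] → ·
    (5,2)@(11, 5): e=[33,3,204] → #
    (6,2)@(13, 5): e=[73,-37,204] → ·
    (4,3)@(9, 7): e=[15,45,180] → #
    (6,3)@(13, 7): e=[95,-35,180] → ·
    (4,4)@(9, 9): e=[37,47,156] → #
    (6,4)@(13, 9): e=[117,-33,156] → ·
    (3,5)@(7, 11): e=[19,89,132] → #
    (6,5)@(13, 11): e=[139,-31,132] → ·
    (2,6)@(5, 13): e=[1,131,108] → #
    (6,6)@(13, 13): e=[161,-29,108] → ·
  covered (33 px):
    · · · · · · ·
    · · · · · # ·
    · · · · · # ·
    · · · · # # ·
    · · · · # # ·
    · · · # # # ·
    · · # # # # ·
    · · # # # # ·
    · # # # # # ·
    · # # # # # ·
    # # # # # # ·
    · · · · · · ·

Final: 57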